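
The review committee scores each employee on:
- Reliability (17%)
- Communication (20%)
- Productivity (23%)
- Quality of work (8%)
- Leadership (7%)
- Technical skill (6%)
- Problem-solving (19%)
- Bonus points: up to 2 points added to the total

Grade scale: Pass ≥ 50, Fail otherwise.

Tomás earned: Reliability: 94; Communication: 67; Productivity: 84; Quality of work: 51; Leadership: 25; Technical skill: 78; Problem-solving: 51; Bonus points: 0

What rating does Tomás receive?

Weighted total:
  Reliability 94 × 0.17 = 15.98
  Communication 67 × 0.2 = 13.4
  Productivity 84 × 0.23 = 19.32
  Quality of work 51 × 0.08 = 4.08
  Leadership 25 × 0.07 = 1.75
  Technical skill 78 × 0.06 = 4.68
  Problem-solving 51 × 0.19 = 9.69
Sum = 68.9
Bonus points: 68.9 + 0 = 68.9
68.9 ≥ 50 → Pass

Pass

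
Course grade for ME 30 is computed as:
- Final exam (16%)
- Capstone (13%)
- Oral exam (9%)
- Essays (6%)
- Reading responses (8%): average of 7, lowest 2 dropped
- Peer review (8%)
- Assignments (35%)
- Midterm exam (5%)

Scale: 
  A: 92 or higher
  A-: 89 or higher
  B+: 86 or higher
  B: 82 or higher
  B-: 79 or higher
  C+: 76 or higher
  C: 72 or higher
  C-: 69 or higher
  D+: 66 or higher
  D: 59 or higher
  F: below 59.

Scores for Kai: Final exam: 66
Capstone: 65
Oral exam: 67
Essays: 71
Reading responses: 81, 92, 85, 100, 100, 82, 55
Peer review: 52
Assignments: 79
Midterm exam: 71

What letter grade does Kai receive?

Reading responses: drop 55, 81 → average of remaining 5 = 459/5 = 91.8
Weighted total:
  Final exam 66 × 0.16 = 10.56
  Capstone 65 × 0.13 = 8.45
  Oral exam 67 × 0.09 = 6.03
  Essays 71 × 0.06 = 4.26
  Reading responses 91.8 × 0.08 = 7.344
  Peer review 52 × 0.08 = 4.16
  Assignments 79 × 0.35 = 27.65
  Midterm exam 71 × 0.05 = 3.55
Sum = 72.004
72.004 is ≥ 72 and < 76 → C

C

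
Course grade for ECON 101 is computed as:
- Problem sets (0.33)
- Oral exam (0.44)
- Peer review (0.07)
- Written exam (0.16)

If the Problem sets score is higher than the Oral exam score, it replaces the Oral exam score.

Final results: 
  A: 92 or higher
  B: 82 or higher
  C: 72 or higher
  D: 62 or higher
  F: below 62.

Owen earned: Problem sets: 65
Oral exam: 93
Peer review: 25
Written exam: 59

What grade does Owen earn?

C

Problem sets (65) ≤ Oral exam (93), so Oral exam stays at 93.
Weighted total:
  Problem sets 65 × 0.33 = 21.45
  Oral exam 93 × 0.44 = 40.92
  Peer review 25 × 0.07 = 1.75
  Written exam 59 × 0.16 = 9.44
Sum = 73.56
73.56 is ≥ 72 and < 82 → C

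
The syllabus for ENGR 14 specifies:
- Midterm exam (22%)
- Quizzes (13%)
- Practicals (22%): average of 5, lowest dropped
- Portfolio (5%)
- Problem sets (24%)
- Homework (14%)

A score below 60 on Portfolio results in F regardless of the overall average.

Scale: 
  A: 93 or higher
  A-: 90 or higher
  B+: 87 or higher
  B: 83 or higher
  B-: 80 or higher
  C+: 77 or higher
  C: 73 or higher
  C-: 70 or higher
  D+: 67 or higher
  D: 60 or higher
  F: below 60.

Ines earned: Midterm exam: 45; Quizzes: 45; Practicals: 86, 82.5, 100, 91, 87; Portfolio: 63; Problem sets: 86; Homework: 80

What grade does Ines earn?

C-

Practicals: drop 82.5 → average of remaining 4 = 364/4 = 91
Portfolio score 63 ≥ 60: minimum met.
Weighted total:
  Midterm exam 45 × 0.22 = 9.9
  Quizzes 45 × 0.13 = 5.85
  Practicals 91 × 0.22 = 20.02
  Portfolio 63 × 0.05 = 3.15
  Problem sets 86 × 0.24 = 20.64
  Homework 80 × 0.14 = 11.2
Sum = 70.76
70.76 is ≥ 70 and < 73 → C-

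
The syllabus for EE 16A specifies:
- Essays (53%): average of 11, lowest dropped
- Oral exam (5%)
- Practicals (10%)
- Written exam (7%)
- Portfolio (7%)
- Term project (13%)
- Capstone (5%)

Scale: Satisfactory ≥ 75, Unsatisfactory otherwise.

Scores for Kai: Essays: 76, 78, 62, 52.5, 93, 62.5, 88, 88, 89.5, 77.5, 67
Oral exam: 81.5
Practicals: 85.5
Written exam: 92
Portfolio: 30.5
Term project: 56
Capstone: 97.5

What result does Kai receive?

Essays: drop 52.5 → average of remaining 10 = 781.5/10 = 78.15
Weighted total:
  Essays 78.15 × 0.53 = 41.4195
  Oral exam 81.5 × 0.05 = 4.075
  Practicals 85.5 × 0.1 = 8.55
  Written exam 92 × 0.07 = 6.44
  Portfolio 30.5 × 0.07 = 2.135
  Term project 56 × 0.13 = 7.28
  Capstone 97.5 × 0.05 = 4.875
Sum = 74.7745
74.7745 < 75 → Unsatisfactory

Unsatisfactory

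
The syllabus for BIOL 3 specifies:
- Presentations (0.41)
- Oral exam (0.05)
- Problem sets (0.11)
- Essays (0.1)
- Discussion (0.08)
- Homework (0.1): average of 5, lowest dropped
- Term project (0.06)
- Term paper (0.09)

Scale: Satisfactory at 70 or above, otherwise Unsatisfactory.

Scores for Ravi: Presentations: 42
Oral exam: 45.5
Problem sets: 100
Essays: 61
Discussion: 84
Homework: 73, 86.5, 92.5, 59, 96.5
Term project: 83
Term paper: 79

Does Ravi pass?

Unsatisfactory

Homework: drop 59 → average of remaining 4 = 348.5/4 = 87.125
Weighted total:
  Presentations 42 × 0.41 = 17.22
  Oral exam 45.5 × 0.05 = 2.275
  Problem sets 100 × 0.11 = 11
  Essays 61 × 0.1 = 6.1
  Discussion 84 × 0.08 = 6.72
  Homework 87.125 × 0.1 = 8.7125
  Term project 83 × 0.06 = 4.98
  Term paper 79 × 0.09 = 7.11
Sum = 64.1175
64.1175 < 70 → Unsatisfactory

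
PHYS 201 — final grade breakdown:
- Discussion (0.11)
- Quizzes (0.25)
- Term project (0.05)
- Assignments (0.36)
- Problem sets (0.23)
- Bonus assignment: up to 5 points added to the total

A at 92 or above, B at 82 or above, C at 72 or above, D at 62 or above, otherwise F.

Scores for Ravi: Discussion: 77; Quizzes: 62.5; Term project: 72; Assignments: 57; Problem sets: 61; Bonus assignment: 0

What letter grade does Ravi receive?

Weighted total:
  Discussion 77 × 0.11 = 8.47
  Quizzes 62.5 × 0.25 = 15.625
  Term project 72 × 0.05 = 3.6
  Assignments 57 × 0.36 = 20.52
  Problem sets 61 × 0.23 = 14.03
Sum = 62.245
Bonus assignment: 62.245 + 0 = 62.245
62.245 is ≥ 62 and < 72 → D

D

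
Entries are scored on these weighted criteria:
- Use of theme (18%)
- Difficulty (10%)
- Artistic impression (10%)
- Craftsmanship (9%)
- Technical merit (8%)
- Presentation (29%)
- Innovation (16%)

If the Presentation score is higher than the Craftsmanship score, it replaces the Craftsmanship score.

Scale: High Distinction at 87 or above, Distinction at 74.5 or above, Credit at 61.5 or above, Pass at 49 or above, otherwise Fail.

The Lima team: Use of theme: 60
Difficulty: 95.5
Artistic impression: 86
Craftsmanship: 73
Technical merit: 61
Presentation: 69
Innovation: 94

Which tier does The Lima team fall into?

Presentation (69) ≤ Craftsmanship (73), so Craftsmanship stays at 73.
Weighted total:
  Use of theme 60 × 0.18 = 10.8
  Difficulty 95.5 × 0.1 = 9.55
  Artistic impression 86 × 0.1 = 8.6
  Craftsmanship 73 × 0.09 = 6.57
  Technical merit 61 × 0.08 = 4.88
  Presentation 69 × 0.29 = 20.01
  Innovation 94 × 0.16 = 15.04
Sum = 75.45
75.45 is ≥ 74.5 and < 87 → Distinction

Distinction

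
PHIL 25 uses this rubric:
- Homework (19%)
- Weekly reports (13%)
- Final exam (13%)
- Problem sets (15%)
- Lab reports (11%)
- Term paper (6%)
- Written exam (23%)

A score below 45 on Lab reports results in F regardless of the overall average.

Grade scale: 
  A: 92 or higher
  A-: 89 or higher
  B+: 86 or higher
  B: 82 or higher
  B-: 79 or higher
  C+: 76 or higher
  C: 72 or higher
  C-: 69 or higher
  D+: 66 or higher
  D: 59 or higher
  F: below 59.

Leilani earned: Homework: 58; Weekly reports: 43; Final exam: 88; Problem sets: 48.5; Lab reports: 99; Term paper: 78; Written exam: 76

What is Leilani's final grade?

Lab reports score 99 ≥ 45: minimum met.
Weighted total:
  Homework 58 × 0.19 = 11.02
  Weekly reports 43 × 0.13 = 5.59
  Final exam 88 × 0.13 = 11.44
  Problem sets 48.5 × 0.15 = 7.275
  Lab reports 99 × 0.11 = 10.89
  Term paper 78 × 0.06 = 4.68
  Written exam 76 × 0.23 = 17.48
Sum = 68.375
68.375 is ≥ 66 and < 69 → D+

D+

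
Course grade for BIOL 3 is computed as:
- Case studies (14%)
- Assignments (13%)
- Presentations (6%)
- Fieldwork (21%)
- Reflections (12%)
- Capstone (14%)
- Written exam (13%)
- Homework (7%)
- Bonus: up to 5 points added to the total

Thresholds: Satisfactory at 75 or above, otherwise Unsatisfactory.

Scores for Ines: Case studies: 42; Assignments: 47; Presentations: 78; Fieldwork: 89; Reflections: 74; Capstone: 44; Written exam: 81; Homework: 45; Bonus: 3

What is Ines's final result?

Weighted total:
  Case studies 42 × 0.14 = 5.88
  Assignments 47 × 0.13 = 6.11
  Presentations 78 × 0.06 = 4.68
  Fieldwork 89 × 0.21 = 18.69
  Reflections 74 × 0.12 = 8.88
  Capstone 44 × 0.14 = 6.16
  Written exam 81 × 0.13 = 10.53
  Homework 45 × 0.07 = 3.15
Sum = 64.08
Bonus: 64.08 + 3 = 67.08
67.08 < 75 → Unsatisfactory

Unsatisfactory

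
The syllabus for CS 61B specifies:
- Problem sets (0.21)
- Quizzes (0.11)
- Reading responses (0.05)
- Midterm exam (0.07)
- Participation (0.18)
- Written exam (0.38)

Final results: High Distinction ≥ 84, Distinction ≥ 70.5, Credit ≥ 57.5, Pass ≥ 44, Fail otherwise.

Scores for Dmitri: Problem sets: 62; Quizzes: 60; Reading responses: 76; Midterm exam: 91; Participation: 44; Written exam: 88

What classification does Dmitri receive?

Weighted total:
  Problem sets 62 × 0.21 = 13.02
  Quizzes 60 × 0.11 = 6.6
  Reading responses 76 × 0.05 = 3.8
  Midterm exam 91 × 0.07 = 6.37
  Participation 44 × 0.18 = 7.92
  Written exam 88 × 0.38 = 33.44
Sum = 71.15
71.15 is ≥ 70.5 and < 84 → Distinction

Distinction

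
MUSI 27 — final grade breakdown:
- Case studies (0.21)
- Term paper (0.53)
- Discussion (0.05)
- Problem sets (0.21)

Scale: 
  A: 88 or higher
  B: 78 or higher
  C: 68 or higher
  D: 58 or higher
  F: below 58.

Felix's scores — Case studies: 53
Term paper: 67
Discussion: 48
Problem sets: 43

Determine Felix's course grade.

Weighted total:
  Case studies 53 × 0.21 = 11.13
  Term paper 67 × 0.53 = 35.51
  Discussion 48 × 0.05 = 2.4
  Problem sets 43 × 0.21 = 9.03
Sum = 58.07
58.07 is ≥ 58 and < 68 → D

D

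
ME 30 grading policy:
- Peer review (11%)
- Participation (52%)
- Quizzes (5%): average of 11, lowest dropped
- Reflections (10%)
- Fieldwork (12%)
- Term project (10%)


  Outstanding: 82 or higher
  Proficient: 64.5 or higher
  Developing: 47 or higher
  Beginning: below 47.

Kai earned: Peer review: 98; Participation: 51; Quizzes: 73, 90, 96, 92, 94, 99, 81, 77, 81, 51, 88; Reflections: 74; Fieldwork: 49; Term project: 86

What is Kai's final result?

Developing

Quizzes: drop 51 → average of remaining 10 = 871/10 = 87.1
Weighted total:
  Peer review 98 × 0.11 = 10.78
  Participation 51 × 0.52 = 26.52
  Quizzes 87.1 × 0.05 = 4.355
  Reflections 74 × 0.1 = 7.4
  Fieldwork 49 × 0.12 = 5.88
  Term project 86 × 0.1 = 8.6
Sum = 63.535
63.535 is ≥ 47 and < 64.5 → Developing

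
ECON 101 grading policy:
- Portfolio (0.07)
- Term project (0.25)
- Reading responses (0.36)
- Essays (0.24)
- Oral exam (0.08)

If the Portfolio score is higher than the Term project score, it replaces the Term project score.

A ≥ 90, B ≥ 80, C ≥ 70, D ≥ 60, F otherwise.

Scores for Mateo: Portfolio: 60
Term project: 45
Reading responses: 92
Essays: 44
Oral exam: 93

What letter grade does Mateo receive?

Portfolio (60) > Term project (45), so Term project counts as 60.
Weighted total:
  Portfolio 60 × 0.07 = 4.2
  Term project 60 × 0.25 = 15
  Reading responses 92 × 0.36 = 33.12
  Essays 44 × 0.24 = 10.56
  Oral exam 93 × 0.08 = 7.44
Sum = 70.32
70.32 is ≥ 70 and < 80 → C

C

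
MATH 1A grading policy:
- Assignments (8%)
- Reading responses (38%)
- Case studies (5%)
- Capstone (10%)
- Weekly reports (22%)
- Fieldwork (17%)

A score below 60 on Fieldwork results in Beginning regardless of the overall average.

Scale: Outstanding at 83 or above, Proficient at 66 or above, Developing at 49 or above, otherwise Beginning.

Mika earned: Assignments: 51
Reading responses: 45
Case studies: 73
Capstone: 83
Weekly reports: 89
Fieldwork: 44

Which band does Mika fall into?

Fieldwork score 44 < 60: minimum not met.
Weighted total:
  Assignments 51 × 0.08 = 4.08
  Reading responses 45 × 0.38 = 17.1
  Case studies 73 × 0.05 = 3.65
  Capstone 83 × 0.1 = 8.3
  Weekly reports 89 × 0.22 = 19.58
  Fieldwork 44 × 0.17 = 7.48
Sum = 60.19
Because the Fieldwork minimum was not met, the result is Beginning.

Beginning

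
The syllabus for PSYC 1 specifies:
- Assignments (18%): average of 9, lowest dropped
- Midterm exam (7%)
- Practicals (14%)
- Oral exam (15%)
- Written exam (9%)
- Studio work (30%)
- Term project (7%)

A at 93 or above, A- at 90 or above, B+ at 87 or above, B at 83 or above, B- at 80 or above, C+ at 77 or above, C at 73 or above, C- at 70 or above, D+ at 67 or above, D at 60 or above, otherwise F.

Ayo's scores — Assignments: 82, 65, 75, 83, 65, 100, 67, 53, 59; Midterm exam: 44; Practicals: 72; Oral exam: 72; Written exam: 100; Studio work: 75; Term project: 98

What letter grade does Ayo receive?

Assignments: drop 53 → average of remaining 8 = 596/8 = 74.5
Weighted total:
  Assignments 74.5 × 0.18 = 13.41
  Midterm exam 44 × 0.07 = 3.08
  Practicals 72 × 0.14 = 10.08
  Oral exam 72 × 0.15 = 10.8
  Written exam 100 × 0.09 = 9
  Studio work 75 × 0.3 = 22.5
  Term project 98 × 0.07 = 6.86
Sum = 75.73
75.73 is ≥ 73 and < 77 → C

C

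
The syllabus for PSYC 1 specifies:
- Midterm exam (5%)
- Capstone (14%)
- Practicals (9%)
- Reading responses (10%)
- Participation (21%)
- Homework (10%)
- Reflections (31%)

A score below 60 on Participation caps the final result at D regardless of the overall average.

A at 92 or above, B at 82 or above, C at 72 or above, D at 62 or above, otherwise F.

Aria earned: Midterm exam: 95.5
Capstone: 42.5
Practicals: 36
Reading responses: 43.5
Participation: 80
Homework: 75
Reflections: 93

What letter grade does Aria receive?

D

Participation score 80 ≥ 60: minimum met.
Weighted total:
  Midterm exam 95.5 × 0.05 = 4.775
  Capstone 42.5 × 0.14 = 5.95
  Practicals 36 × 0.09 = 3.24
  Reading responses 43.5 × 0.1 = 4.35
  Participation 80 × 0.21 = 16.8
  Homework 75 × 0.1 = 7.5
  Reflections 93 × 0.31 = 28.83
Sum = 71.445
71.445 is ≥ 62 and < 72 → D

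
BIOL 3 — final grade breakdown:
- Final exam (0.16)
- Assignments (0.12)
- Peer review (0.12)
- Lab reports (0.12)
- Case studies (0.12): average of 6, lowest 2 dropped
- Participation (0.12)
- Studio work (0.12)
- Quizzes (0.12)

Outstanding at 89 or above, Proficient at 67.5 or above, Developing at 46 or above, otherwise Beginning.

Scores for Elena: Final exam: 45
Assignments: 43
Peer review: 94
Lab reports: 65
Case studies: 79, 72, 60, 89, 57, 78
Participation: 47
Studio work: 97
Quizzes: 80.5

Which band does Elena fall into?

Proficient

Case studies: drop 57, 60 → average of remaining 4 = 318/4 = 79.5
Weighted total:
  Final exam 45 × 0.16 = 7.2
  Assignments 43 × 0.12 = 5.16
  Peer review 94 × 0.12 = 11.28
  Lab reports 65 × 0.12 = 7.8
  Case studies 79.5 × 0.12 = 9.54
  Participation 47 × 0.12 = 5.64
  Studio work 97 × 0.12 = 11.64
  Quizzes 80.5 × 0.12 = 9.66
Sum = 67.92
67.92 is ≥ 67.5 and < 89 → Proficient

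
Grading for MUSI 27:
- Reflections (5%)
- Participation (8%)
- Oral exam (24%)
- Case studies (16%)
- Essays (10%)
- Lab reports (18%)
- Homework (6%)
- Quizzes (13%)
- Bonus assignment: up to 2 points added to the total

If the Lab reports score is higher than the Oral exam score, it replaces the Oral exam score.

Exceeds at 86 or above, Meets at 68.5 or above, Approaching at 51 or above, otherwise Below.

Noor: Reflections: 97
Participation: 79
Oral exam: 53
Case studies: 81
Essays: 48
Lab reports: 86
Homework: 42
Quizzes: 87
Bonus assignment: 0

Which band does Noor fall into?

Meets

Lab reports (86) > Oral exam (53), so Oral exam counts as 86.
Weighted total:
  Reflections 97 × 0.05 = 4.85
  Participation 79 × 0.08 = 6.32
  Oral exam 86 × 0.24 = 20.64
  Case studies 81 × 0.16 = 12.96
  Essays 48 × 0.1 = 4.8
  Lab reports 86 × 0.18 = 15.48
  Homework 42 × 0.06 = 2.52
  Quizzes 87 × 0.13 = 11.31
Sum = 78.88
Bonus assignment: 78.88 + 0 = 78.88
78.88 is ≥ 68.5 and < 86 → Meets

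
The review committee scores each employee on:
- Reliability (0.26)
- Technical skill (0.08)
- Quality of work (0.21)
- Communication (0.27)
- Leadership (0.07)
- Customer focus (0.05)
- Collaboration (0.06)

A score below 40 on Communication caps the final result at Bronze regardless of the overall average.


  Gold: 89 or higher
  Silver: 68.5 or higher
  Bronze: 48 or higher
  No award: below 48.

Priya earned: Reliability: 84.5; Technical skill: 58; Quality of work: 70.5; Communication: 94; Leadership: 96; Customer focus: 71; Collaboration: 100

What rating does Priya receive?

Silver

Communication score 94 ≥ 40: minimum met.
Weighted total:
  Reliability 84.5 × 0.26 = 21.97
  Technical skill 58 × 0.08 = 4.64
  Quality of work 70.5 × 0.21 = 14.805
  Communication 94 × 0.27 = 25.38
  Leadership 96 × 0.07 = 6.72
  Customer focus 71 × 0.05 = 3.55
  Collaboration 100 × 0.06 = 6
Sum = 83.065
83.065 is ≥ 68.5 and < 89 → Silver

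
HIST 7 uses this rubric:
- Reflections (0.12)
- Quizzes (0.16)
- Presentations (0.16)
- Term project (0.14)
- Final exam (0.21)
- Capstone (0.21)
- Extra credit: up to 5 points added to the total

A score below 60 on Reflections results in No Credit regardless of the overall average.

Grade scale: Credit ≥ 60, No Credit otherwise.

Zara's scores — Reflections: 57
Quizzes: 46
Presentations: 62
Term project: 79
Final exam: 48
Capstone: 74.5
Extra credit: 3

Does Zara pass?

No Credit

Reflections score 57 < 60: minimum not met.
Weighted total:
  Reflections 57 × 0.12 = 6.84
  Quizzes 46 × 0.16 = 7.36
  Presentations 62 × 0.16 = 9.92
  Term project 79 × 0.14 = 11.06
  Final exam 48 × 0.21 = 10.08
  Capstone 74.5 × 0.21 = 15.645
Sum = 60.905
Extra credit: 60.905 + 3 = 63.905
Because the Reflections minimum was not met, the result is No Credit.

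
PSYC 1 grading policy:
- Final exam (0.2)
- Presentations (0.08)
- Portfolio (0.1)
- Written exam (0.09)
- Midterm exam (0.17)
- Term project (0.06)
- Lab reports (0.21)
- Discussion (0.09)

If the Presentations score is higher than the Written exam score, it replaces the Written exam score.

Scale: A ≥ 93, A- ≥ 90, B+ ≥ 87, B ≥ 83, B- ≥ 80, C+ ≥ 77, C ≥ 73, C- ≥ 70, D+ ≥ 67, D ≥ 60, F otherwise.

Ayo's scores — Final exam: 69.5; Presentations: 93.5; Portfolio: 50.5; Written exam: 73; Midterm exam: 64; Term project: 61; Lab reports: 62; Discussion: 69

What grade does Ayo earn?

D+

Presentations (93.5) > Written exam (73), so Written exam counts as 93.5.
Weighted total:
  Final exam 69.5 × 0.2 = 13.9
  Presentations 93.5 × 0.08 = 7.48
  Portfolio 50.5 × 0.1 = 5.05
  Written exam 93.5 × 0.09 = 8.415
  Midterm exam 64 × 0.17 = 10.88
  Term project 61 × 0.06 = 3.66
  Lab reports 62 × 0.21 = 13.02
  Discussion 69 × 0.09 = 6.21
Sum = 68.615
68.615 is ≥ 67 and < 70 → D+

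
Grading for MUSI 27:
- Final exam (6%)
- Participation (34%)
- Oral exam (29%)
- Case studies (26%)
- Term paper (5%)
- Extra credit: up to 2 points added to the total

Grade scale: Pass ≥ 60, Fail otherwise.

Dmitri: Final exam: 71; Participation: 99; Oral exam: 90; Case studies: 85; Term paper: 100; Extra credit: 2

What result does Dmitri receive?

Pass

Weighted total:
  Final exam 71 × 0.06 = 4.26
  Participation 99 × 0.34 = 33.66
  Oral exam 90 × 0.29 = 26.1
  Case studies 85 × 0.26 = 22.1
  Term paper 100 × 0.05 = 5
Sum = 91.12
Extra credit: 91.12 + 2 = 93.12
93.12 ≥ 60 → Pass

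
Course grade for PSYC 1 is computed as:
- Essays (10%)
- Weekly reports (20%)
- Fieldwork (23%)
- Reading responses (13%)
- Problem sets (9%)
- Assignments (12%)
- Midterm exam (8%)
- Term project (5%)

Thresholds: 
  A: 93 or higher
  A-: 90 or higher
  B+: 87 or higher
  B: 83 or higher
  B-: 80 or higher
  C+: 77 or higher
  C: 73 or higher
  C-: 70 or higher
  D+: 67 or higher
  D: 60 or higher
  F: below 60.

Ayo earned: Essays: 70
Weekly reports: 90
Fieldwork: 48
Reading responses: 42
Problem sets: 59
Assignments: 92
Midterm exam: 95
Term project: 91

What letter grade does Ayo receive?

Weighted total:
  Essays 70 × 0.1 = 7
  Weekly reports 90 × 0.2 = 18
  Fieldwork 48 × 0.23 = 11.04
  Reading responses 42 × 0.13 = 5.46
  Problem sets 59 × 0.09 = 5.31
  Assignments 92 × 0.12 = 11.04
  Midterm exam 95 × 0.08 = 7.6
  Term project 91 × 0.05 = 4.55
Sum = 70
70 is ≥ 70 and < 73 → C-

C-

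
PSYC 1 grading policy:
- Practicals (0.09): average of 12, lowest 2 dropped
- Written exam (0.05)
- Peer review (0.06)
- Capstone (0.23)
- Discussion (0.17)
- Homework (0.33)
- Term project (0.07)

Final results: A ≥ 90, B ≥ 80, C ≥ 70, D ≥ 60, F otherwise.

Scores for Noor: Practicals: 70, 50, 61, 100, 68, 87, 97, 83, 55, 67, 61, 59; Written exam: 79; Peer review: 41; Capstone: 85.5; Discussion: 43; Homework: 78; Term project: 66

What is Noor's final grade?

C

Practicals: drop 50, 55 → average of remaining 10 = 753/10 = 75.3
Weighted total:
  Practicals 75.3 × 0.09 = 6.777
  Written exam 79 × 0.05 = 3.95
  Peer review 41 × 0.06 = 2.46
  Capstone 85.5 × 0.23 = 19.665
  Discussion 43 × 0.17 = 7.31
  Homework 78 × 0.33 = 25.74
  Term project 66 × 0.07 = 4.62
Sum = 70.522
70.522 is ≥ 70 and < 80 → C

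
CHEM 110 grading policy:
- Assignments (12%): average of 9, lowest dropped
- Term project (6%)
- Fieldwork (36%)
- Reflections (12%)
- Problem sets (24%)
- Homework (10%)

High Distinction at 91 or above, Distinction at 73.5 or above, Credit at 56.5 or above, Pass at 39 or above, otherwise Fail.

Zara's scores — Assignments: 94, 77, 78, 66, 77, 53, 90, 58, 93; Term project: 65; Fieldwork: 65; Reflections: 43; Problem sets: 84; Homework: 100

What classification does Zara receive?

Credit

Assignments: drop 53 → average of remaining 8 = 633/8 = 79.125
Weighted total:
  Assignments 79.125 × 0.12 = 9.495
  Term project 65 × 0.06 = 3.9
  Fieldwork 65 × 0.36 = 23.4
  Reflections 43 × 0.12 = 5.16
  Problem sets 84 × 0.24 = 20.16
  Homework 100 × 0.1 = 10
Sum = 72.115
72.115 is ≥ 56.5 and < 73.5 → Credit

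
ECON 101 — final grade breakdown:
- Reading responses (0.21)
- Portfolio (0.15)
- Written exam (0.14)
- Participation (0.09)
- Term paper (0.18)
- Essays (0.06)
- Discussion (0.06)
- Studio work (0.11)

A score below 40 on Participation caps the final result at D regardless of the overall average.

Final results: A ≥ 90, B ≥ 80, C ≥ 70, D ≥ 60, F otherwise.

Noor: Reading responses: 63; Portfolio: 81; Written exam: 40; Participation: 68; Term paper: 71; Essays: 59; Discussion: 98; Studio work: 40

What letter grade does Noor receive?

Participation score 68 ≥ 40: minimum met.
Weighted total:
  Reading responses 63 × 0.21 = 13.23
  Portfolio 81 × 0.15 = 12.15
  Written exam 40 × 0.14 = 5.6
  Participation 68 × 0.09 = 6.12
  Term paper 71 × 0.18 = 12.78
  Essays 59 × 0.06 = 3.54
  Discussion 98 × 0.06 = 5.88
  Studio work 40 × 0.11 = 4.4
Sum = 63.7
63.7 is ≥ 60 and < 70 → D

D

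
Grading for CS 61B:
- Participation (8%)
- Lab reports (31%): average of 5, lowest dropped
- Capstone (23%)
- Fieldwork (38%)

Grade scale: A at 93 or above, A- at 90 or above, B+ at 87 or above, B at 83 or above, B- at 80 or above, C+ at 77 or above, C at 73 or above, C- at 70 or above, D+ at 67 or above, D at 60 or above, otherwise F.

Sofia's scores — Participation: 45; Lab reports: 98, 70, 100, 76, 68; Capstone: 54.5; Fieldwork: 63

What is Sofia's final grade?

Lab reports: drop 68 → average of remaining 4 = 344/4 = 86
Weighted total:
  Participation 45 × 0.08 = 3.6
  Lab reports 86 × 0.31 = 26.66
  Capstone 54.5 × 0.23 = 12.535
  Fieldwork 63 × 0.38 = 23.94
Sum = 66.735
66.735 is ≥ 60 and < 67 → D

D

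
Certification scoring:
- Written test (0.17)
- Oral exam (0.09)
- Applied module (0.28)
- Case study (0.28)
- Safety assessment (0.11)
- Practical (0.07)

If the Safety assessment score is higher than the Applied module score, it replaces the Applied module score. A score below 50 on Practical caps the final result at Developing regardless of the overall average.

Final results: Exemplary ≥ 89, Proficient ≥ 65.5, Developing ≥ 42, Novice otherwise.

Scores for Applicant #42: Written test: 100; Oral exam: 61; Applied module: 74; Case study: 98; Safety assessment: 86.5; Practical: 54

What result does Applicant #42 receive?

Safety assessment (86.5) > Applied module (74), so Applied module counts as 86.5.
Practical score 54 ≥ 50: minimum met.
Weighted total:
  Written test 100 × 0.17 = 17
  Oral exam 61 × 0.09 = 5.49
  Applied module 86.5 × 0.28 = 24.22
  Case study 98 × 0.28 = 27.44
  Safety assessment 86.5 × 0.11 = 9.515
  Practical 54 × 0.07 = 3.78
Sum = 87.445
87.445 is ≥ 65.5 and < 89 → Proficient

Proficient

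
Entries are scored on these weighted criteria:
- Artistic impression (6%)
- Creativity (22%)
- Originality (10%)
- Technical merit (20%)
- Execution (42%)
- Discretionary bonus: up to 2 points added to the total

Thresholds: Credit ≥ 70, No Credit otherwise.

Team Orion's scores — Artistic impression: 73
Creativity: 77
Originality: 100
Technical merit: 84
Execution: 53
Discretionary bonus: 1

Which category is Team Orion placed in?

Credit

Weighted total:
  Artistic impression 73 × 0.06 = 4.38
  Creativity 77 × 0.22 = 16.94
  Originality 100 × 0.1 = 10
  Technical merit 84 × 0.2 = 16.8
  Execution 53 × 0.42 = 22.26
Sum = 70.38
Discretionary bonus: 70.38 + 1 = 71.38
71.38 ≥ 70 → Credit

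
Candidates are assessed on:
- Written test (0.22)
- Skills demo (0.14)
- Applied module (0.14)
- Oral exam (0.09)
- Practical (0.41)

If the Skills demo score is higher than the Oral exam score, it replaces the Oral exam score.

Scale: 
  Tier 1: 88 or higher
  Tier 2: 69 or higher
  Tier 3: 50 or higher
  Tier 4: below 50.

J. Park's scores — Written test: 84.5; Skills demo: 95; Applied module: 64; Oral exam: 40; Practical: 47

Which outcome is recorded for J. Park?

Tier 3

Skills demo (95) > Oral exam (40), so Oral exam counts as 95.
Weighted total:
  Written test 84.5 × 0.22 = 18.59
  Skills demo 95 × 0.14 = 13.3
  Applied module 64 × 0.14 = 8.96
  Oral exam 95 × 0.09 = 8.55
  Practical 47 × 0.41 = 19.27
Sum = 68.67
68.67 is ≥ 50 and < 69 → Tier 3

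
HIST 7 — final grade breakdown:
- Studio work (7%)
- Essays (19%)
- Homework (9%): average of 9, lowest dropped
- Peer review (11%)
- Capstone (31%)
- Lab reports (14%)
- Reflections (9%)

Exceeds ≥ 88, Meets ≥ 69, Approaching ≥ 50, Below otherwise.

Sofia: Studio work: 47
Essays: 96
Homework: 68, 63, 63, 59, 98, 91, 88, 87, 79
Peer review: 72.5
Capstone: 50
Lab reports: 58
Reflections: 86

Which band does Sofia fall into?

Approaching

Homework: drop 59 → average of remaining 8 = 637/8 = 79.625
Weighted total:
  Studio work 47 × 0.07 = 3.29
  Essays 96 × 0.19 = 18.24
  Homework 79.625 × 0.09 = 7.16625
  Peer review 72.5 × 0.11 = 7.975
  Capstone 50 × 0.31 = 15.5
  Lab reports 58 × 0.14 = 8.12
  Reflections 86 × 0.09 = 7.74
Sum = 68.03125
68.03125 is ≥ 50 and < 69 → Approaching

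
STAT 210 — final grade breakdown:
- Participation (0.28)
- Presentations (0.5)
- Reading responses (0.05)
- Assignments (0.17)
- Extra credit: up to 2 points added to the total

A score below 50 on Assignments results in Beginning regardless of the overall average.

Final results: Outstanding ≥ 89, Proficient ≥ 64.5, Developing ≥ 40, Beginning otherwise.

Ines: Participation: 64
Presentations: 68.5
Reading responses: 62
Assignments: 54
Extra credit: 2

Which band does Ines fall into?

Proficient

Assignments score 54 ≥ 50: minimum met.
Weighted total:
  Participation 64 × 0.28 = 17.92
  Presentations 68.5 × 0.5 = 34.25
  Reading responses 62 × 0.05 = 3.1
  Assignments 54 × 0.17 = 9.18
Sum = 64.45
Extra credit: 64.45 + 2 = 66.45
66.45 is ≥ 64.5 and < 89 → Proficient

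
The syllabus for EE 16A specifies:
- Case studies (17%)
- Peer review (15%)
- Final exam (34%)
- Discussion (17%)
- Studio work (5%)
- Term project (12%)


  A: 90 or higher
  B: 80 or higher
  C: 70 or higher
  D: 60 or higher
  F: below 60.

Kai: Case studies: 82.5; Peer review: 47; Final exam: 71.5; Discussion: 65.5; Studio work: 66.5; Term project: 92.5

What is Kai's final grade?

C

Weighted total:
  Case studies 82.5 × 0.17 = 14.025
  Peer review 47 × 0.15 = 7.05
  Final exam 71.5 × 0.34 = 24.31
  Discussion 65.5 × 0.17 = 11.135
  Studio work 66.5 × 0.05 = 3.325
  Term project 92.5 × 0.12 = 11.1
Sum = 70.945
70.945 is ≥ 70 and < 80 → C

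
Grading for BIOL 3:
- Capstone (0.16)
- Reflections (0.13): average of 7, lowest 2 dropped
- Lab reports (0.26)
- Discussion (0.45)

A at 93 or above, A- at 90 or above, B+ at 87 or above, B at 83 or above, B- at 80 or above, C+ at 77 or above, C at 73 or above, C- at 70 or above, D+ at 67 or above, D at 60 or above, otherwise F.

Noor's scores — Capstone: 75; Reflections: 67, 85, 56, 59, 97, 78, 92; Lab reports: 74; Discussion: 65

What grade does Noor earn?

C-

Reflections: drop 56, 59 → average of remaining 5 = 419/5 = 83.8
Weighted total:
  Capstone 75 × 0.16 = 12
  Reflections 83.8 × 0.13 = 10.894
  Lab reports 74 × 0.26 = 19.24
  Discussion 65 × 0.45 = 29.25
Sum = 71.384
71.384 is ≥ 70 and < 73 → C-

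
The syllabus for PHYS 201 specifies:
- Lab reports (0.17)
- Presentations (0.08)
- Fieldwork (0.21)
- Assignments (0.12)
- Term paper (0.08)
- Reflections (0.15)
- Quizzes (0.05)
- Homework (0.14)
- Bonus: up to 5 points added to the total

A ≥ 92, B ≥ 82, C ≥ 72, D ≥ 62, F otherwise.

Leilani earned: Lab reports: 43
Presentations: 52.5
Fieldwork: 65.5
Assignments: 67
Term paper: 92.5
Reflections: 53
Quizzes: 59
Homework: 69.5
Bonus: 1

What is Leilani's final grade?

D

Weighted total:
  Lab reports 43 × 0.17 = 7.31
  Presentations 52.5 × 0.08 = 4.2
  Fieldwork 65.5 × 0.21 = 13.755
  Assignments 67 × 0.12 = 8.04
  Term paper 92.5 × 0.08 = 7.4
  Reflections 53 × 0.15 = 7.95
  Quizzes 59 × 0.05 = 2.95
  Homework 69.5 × 0.14 = 9.73
Sum = 61.335
Bonus: 61.335 + 1 = 62.335
62.335 is ≥ 62 and < 72 → D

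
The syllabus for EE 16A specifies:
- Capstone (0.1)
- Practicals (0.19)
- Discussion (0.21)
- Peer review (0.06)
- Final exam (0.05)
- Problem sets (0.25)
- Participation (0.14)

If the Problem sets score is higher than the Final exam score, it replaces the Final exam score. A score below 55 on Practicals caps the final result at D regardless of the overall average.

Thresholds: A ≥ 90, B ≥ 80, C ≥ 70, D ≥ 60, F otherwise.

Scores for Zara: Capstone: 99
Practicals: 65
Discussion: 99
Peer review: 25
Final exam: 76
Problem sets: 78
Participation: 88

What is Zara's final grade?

Problem sets (78) > Final exam (76), so Final exam counts as 78.
Practicals score 65 ≥ 55: minimum met.
Weighted total:
  Capstone 99 × 0.1 = 9.9
  Practicals 65 × 0.19 = 12.35
  Discussion 99 × 0.21 = 20.79
  Peer review 25 × 0.06 = 1.5
  Final exam 78 × 0.05 = 3.9
  Problem sets 78 × 0.25 = 19.5
  Participation 88 × 0.14 = 12.32
Sum = 80.26
80.26 is ≥ 80 and < 90 → B

B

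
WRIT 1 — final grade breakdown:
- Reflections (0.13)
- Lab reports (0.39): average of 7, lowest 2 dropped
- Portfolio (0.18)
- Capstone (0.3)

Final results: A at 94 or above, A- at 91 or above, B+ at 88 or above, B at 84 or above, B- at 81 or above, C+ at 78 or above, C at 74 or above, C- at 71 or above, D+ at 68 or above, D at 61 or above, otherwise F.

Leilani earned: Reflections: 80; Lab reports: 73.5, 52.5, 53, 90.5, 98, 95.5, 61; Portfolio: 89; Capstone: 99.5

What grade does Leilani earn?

Lab reports: drop 52.5, 53 → average of remaining 5 = 418.5/5 = 83.7
Weighted total:
  Reflections 80 × 0.13 = 10.4
  Lab reports 83.7 × 0.39 = 32.643
  Portfolio 89 × 0.18 = 16.02
  Capstone 99.5 × 0.3 = 29.85
Sum = 88.913
88.913 is ≥ 88 and < 91 → B+

B+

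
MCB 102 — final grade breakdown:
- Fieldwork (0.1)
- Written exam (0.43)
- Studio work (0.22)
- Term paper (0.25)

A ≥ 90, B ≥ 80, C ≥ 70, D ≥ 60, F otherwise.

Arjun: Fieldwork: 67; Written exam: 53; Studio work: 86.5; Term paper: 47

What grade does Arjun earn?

Weighted total:
  Fieldwork 67 × 0.1 = 6.7
  Written exam 53 × 0.43 = 22.79
  Studio work 86.5 × 0.22 = 19.03
  Term paper 47 × 0.25 = 11.75
Sum = 60.27
60.27 is ≥ 60 and < 70 → D

D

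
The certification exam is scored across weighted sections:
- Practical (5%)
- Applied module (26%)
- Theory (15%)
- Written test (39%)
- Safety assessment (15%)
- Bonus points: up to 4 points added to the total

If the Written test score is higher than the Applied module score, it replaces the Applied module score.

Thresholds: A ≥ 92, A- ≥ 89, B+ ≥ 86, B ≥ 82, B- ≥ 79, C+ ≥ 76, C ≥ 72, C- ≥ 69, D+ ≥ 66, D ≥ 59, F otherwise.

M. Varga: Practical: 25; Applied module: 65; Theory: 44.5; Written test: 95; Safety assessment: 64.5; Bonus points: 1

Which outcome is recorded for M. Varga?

Written test (95) > Applied module (65), so Applied module counts as 95.
Weighted total:
  Practical 25 × 0.05 = 1.25
  Applied module 95 × 0.26 = 24.7
  Theory 44.5 × 0.15 = 6.675
  Written test 95 × 0.39 = 37.05
  Safety assessment 64.5 × 0.15 = 9.675
Sum = 79.35
Bonus points: 79.35 + 1 = 80.35
80.35 is ≥ 79 and < 82 → B-

B-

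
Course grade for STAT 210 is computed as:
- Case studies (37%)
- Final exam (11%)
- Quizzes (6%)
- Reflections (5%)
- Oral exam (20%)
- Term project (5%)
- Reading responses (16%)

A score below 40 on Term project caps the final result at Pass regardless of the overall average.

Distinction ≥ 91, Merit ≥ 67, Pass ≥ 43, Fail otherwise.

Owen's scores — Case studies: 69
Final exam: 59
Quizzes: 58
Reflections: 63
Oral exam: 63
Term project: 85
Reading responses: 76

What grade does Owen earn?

Term project score 85 ≥ 40: minimum met.
Weighted total:
  Case studies 69 × 0.37 = 25.53
  Final exam 59 × 0.11 = 6.49
  Quizzes 58 × 0.06 = 3.48
  Reflections 63 × 0.05 = 3.15
  Oral exam 63 × 0.2 = 12.6
  Term project 85 × 0.05 = 4.25
  Reading responses 76 × 0.16 = 12.16
Sum = 67.66
67.66 is ≥ 67 and < 91 → Merit

Merit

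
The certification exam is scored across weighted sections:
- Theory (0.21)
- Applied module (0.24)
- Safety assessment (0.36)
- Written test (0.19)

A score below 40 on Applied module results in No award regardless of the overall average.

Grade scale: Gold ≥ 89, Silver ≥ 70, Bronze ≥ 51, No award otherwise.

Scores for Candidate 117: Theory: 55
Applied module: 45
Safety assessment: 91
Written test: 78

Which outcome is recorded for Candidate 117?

Applied module score 45 ≥ 40: minimum met.
Weighted total:
  Theory 55 × 0.21 = 11.55
  Applied module 45 × 0.24 = 10.8
  Safety assessment 91 × 0.36 = 32.76
  Written test 78 × 0.19 = 14.82
Sum = 69.93
69.93 is ≥ 51 and < 70 → Bronze

Bronze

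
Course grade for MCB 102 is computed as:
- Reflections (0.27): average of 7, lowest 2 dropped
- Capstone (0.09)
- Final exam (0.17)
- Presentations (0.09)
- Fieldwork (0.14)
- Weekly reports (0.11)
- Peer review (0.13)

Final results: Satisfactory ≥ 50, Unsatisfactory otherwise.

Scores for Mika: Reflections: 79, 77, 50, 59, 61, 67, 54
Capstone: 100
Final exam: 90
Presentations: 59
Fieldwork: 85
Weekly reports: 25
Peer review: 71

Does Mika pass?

Satisfactory

Reflections: drop 50, 54 → average of remaining 5 = 343/5 = 68.6
Weighted total:
  Reflections 68.6 × 0.27 = 18.522
  Capstone 100 × 0.09 = 9
  Final exam 90 × 0.17 = 15.3
  Presentations 59 × 0.09 = 5.31
  Fieldwork 85 × 0.14 = 11.9
  Weekly reports 25 × 0.11 = 2.75
  Peer review 71 × 0.13 = 9.23
Sum = 72.012
72.012 ≥ 50 → Satisfactory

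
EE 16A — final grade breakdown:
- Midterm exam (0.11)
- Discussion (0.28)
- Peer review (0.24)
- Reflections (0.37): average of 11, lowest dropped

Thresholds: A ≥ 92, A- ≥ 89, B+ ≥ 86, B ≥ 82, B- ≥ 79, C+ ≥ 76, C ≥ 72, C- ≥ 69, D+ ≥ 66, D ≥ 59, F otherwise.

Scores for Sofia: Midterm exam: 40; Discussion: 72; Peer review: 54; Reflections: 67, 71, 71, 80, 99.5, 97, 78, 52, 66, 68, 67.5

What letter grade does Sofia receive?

D

Reflections: drop 52 → average of remaining 10 = 765/10 = 76.5
Weighted total:
  Midterm exam 40 × 0.11 = 4.4
  Discussion 72 × 0.28 = 20.16
  Peer review 54 × 0.24 = 12.96
  Reflections 76.5 × 0.37 = 28.305
Sum = 65.825
65.825 is ≥ 59 and < 66 → D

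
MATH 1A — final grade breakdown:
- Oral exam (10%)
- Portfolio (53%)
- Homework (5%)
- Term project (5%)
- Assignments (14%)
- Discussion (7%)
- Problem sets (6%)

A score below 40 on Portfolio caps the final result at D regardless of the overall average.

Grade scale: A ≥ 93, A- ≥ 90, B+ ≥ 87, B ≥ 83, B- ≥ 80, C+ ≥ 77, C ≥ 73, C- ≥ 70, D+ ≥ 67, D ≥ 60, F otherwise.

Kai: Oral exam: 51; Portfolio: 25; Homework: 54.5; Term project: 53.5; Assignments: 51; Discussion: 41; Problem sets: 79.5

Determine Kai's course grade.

F

Portfolio score 25 < 40: minimum not met.
Weighted total:
  Oral exam 51 × 0.1 = 5.1
  Portfolio 25 × 0.53 = 13.25
  Homework 54.5 × 0.05 = 2.725
  Term project 53.5 × 0.05 = 2.675
  Assignments 51 × 0.14 = 7.14
  Discussion 41 × 0.07 = 2.87
  Problem sets 79.5 × 0.06 = 4.77
Sum = 38.53
38.53 would be F; cap at D applies → F.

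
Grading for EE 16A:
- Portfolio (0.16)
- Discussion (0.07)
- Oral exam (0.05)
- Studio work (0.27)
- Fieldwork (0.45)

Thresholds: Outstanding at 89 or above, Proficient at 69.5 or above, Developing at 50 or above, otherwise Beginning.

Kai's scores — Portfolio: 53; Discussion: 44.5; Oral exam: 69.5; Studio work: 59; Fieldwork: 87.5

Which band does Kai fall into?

Weighted total:
  Portfolio 53 × 0.16 = 8.48
  Discussion 44.5 × 0.07 = 3.115
  Oral exam 69.5 × 0.05 = 3.475
  Studio work 59 × 0.27 = 15.93
  Fieldwork 87.5 × 0.45 = 39.375
Sum = 70.375
70.375 is ≥ 69.5 and < 89 → Proficient

Proficient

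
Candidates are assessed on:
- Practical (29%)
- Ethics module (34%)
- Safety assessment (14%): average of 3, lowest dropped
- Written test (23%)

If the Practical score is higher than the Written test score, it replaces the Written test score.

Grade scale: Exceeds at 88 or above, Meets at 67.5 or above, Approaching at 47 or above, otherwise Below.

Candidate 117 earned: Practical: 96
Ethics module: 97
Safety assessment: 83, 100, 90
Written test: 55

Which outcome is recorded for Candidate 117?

Exceeds

Safety assessment: drop 83 → average of remaining 2 = 190/2 = 95
Practical (96) > Written test (55), so Written test counts as 96.
Weighted total:
  Practical 96 × 0.29 = 27.84
  Ethics module 97 × 0.34 = 32.98
  Safety assessment 95 × 0.14 = 13.3
  Written test 96 × 0.23 = 22.08
Sum = 96.2
96.2 ≥ 88 → Exceeds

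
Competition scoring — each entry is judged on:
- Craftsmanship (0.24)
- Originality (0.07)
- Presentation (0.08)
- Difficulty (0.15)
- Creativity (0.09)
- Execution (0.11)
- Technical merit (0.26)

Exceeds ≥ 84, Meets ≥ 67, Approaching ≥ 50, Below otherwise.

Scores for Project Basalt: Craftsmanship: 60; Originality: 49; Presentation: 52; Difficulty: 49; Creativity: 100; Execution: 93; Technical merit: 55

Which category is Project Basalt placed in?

Weighted total:
  Craftsmanship 60 × 0.24 = 14.4
  Originality 49 × 0.07 = 3.43
  Presentation 52 × 0.08 = 4.16
  Difficulty 49 × 0.15 = 7.35
  Creativity 100 × 0.09 = 9
  Execution 93 × 0.11 = 10.23
  Technical merit 55 × 0.26 = 14.3
Sum = 62.87
62.87 is ≥ 50 and < 67 → Approaching

Approaching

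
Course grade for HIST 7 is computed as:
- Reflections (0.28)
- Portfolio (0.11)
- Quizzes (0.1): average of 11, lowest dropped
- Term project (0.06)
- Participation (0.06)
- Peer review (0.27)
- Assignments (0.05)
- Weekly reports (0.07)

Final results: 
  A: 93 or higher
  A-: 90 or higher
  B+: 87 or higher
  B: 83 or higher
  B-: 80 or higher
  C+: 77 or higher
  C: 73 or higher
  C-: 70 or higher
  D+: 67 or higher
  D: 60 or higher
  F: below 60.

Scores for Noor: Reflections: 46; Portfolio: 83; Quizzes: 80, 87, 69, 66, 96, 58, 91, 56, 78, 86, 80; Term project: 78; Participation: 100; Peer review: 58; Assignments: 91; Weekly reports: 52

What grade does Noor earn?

D

Quizzes: drop 56 → average of remaining 10 = 791/10 = 79.1
Weighted total:
  Reflections 46 × 0.28 = 12.88
  Portfolio 83 × 0.11 = 9.13
  Quizzes 79.1 × 0.1 = 7.91
  Term project 78 × 0.06 = 4.68
  Participation 100 × 0.06 = 6
  Peer review 58 × 0.27 = 15.66
  Assignments 91 × 0.05 = 4.55
  Weekly reports 52 × 0.07 = 3.64
Sum = 64.45
64.45 is ≥ 60 and < 67 → D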